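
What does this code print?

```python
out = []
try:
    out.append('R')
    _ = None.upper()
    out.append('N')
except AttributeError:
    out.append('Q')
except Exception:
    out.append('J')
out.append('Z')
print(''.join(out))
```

Execution trace: 'R' (try body) → 'Q' (except AttributeError) → 'Z' (after the try/except). Output: RQZ

Answer: RQZ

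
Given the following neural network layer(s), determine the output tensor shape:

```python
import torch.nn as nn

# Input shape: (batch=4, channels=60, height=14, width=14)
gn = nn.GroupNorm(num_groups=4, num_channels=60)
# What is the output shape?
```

Input: (4, 60, 14, 14) -> Output: (4, 60, 14, 14)

Answer: (4, 60, 14, 14)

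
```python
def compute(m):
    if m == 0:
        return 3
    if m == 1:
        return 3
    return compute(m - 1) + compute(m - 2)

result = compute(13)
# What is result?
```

Build up from base cases: compute(0)=3, compute(1)=3, compute(2)=6, compute(3)=9, compute(4)=15, compute(5)=24, compute(6)=39, ..., compute(13)=1131

Answer: 1131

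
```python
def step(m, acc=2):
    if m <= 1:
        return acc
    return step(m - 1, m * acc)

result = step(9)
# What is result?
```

Accumulator trace (n, acc): (9, 2) -> (8, 18) -> (7, 144) -> (6, 1008) -> (5, 6048) -> (4, 30240) -> (3, 120960) -> (2, 362880) -> (1, 725760) -> return 725760

Answer: 725760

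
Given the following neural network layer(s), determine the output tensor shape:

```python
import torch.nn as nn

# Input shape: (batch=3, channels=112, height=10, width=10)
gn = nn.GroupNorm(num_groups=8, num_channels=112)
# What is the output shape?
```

Input: (3, 112, 10, 10) -> Output: (3, 112, 10, 10)

Answer: (3, 112, 10, 10)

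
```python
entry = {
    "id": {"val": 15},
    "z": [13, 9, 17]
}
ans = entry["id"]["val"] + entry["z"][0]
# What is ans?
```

Trace:
`entry = { ...` → entry = {'id': {'val': 15}, 'z': [13, 9, 17]}
`ans = entry["id"]["val"] + entry["z"][0]` → ans = 28
So ans = 28

Answer: 28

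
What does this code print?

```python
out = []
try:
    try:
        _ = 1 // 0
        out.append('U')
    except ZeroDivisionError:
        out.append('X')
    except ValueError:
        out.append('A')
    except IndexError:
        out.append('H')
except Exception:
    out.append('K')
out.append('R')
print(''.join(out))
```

Execution trace: 'X' (inner except ZeroDivisionError) → 'R' (after the try/except). Output: XR

Answer: XR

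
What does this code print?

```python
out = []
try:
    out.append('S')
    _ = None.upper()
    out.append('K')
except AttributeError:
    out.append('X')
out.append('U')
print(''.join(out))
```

Execution trace: 'S' (try body) → 'X' (except AttributeError) → 'U' (after the try/except). Output: SXU

Answer: SXU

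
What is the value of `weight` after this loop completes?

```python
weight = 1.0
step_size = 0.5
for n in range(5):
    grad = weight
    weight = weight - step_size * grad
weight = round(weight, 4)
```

Gradient descent: w = 1.0 * (1 - 0.5)^5
`weight` takes the values: 1.0 → 0.5 → 0.25 → 0.125 → 0.0625 → 0.03125 → 0.0312

Answer: 0.0312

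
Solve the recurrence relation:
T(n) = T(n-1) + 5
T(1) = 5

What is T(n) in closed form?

Unrolling: T(n) = T(1) + 5·(n-1) = 5 + 5(n-1) = 5n.

Answer: T(n) = 5n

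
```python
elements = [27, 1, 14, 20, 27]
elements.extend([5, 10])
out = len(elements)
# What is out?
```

Trace:
`elements = [27, 1, 14, 20, 27]` → elements = [27, 1, 14, 20, 27]
`elements.extend([5, 10])` → elements = [27, 1, 14, 20, 27, 5, 10]
`out = len(elements)` → out = 7
So out = 7

Answer: 7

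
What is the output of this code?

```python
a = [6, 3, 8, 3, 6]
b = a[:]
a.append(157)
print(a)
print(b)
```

Key concept: slice [:] creates copy.
Step by step:
`a = [6, 3, 8, 3, 6]` → a = [6, 3, 8, 3, 6]
`b = a[:]` → b = [6, 3, 8, 3, 6]
`a.append(157)` → a = [6, 3, 8, 3, 6, 157]
`print(a)` → prints [6, 3, 8, 3, 6, 157]
`print(b)` → prints [6, 3, 8, 3, 6]

Answer:
[6, 3, 8, 3, 6, 157]
[6, 3, 8, 3, 6]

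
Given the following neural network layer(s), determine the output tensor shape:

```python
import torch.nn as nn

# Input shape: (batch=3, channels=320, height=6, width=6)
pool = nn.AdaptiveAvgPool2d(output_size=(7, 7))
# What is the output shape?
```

Input: (3, 320, 6, 6) -> Output: (3, 320, 7, 7)

Answer: (3, 320, 7, 7)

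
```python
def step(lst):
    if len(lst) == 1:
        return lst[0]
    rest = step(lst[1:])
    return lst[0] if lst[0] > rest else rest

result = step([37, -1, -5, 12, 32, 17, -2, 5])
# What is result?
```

Recursive max over [37, -1, -5, 12, 32, 17, -2, 5] = 37

Answer: 37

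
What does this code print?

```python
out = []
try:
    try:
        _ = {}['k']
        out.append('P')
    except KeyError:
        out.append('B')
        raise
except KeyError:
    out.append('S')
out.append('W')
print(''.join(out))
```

Execution trace: 'B' (except KeyError) → 'S' (outer except KeyError) → 'W' (after the try/except). Output: BSW

Answer: BSW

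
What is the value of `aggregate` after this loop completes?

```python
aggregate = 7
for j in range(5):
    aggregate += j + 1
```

Start at 7, add 1 to 5 = 22
`aggregate` takes the values: 7 → 8 → 10 → 13 → 17 → 22

Answer: 22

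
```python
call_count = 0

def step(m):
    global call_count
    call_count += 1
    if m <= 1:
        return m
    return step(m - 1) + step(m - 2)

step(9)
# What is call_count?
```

Calls(m) = 1 + Calls(m-1) + Calls(m-2); Calls(0)=Calls(1)=1. For m=9 this gives 109.

Answer: 109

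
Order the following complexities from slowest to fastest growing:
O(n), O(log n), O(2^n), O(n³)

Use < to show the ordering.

Ordered by growth rate: O(log n) < O(n) < O(n³) < O(2^n)

Answer: O(log n) < O(n) < O(n³) < O(2^n)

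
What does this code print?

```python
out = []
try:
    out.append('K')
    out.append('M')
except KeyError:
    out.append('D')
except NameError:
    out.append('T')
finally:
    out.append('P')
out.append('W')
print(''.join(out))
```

Execution trace: 'K' (try body) → 'M' (try body, no exception) → 'P' (finally) → 'W' (after the try/except). Output: KMPW

Answer: KMPW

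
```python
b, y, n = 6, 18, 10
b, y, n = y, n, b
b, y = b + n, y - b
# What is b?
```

Trace:
`b, y, n = 6, 18, 10` → b = 6; y = 18; n = 10
`b, y, n = y, n, b` → b = 18; y = 10; n = 6
`b, y = b + n, y - b` → b = 24; y = -8
So b = 24

Answer: 24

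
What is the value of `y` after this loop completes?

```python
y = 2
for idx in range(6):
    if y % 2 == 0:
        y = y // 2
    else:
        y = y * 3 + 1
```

Collatz-style transformation from 2
`y` takes the values: 2 → 1 → 4 → 2 → 1 → 4 → 2

Answer: 2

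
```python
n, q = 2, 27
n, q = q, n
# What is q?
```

Trace:
`n, q = 2, 27` → n = 2; q = 27
`n, q = q, n` → n = 27; q = 2
So q = 2

Answer: 2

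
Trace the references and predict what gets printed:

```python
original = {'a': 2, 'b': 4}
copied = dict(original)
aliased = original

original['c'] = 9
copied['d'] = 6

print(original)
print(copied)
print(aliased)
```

Key concept: dict() creates copy, assignment creates alias.
Step by step:
`original = {'a': 2, 'b': 4}` → original = {'a': 2, 'b': 4}
`copied = dict(original)` → copied = {'a': 2, 'b': 4}
`aliased = original` → aliased = {'a': 2, 'b': 4} (same object as original)
`original['c'] = 9` → original = {'a': 2, 'b': 4, 'c': 9} (same object as aliased); aliased = {'a': 2, 'b': 4, 'c': 9} (same object as original)
`copied['d'] = 6` → copied = {'a': 2, 'b': 4, 'd': 6}
`print(original)` → prints {'a': 2, 'b': 4, 'c': 9}
`print(copied)` → prints {'a': 2, 'b': 4, 'd': 6}
`print(aliased)` → prints {'a': 2, 'b': 4, 'c': 9}

Answer:
{'a': 2, 'b': 4, 'c': 9}
{'a': 2, 'b': 4, 'd': 6}
{'a': 2, 'b': 4, 'c': 9}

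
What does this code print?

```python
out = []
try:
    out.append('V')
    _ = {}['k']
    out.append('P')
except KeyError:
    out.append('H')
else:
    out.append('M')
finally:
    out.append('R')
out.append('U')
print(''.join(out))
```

Execution trace: 'V' (try body) → 'H' (except KeyError) → 'R' (finally) → 'U' (after the try/except). Output: VHRU

Answer: VHRU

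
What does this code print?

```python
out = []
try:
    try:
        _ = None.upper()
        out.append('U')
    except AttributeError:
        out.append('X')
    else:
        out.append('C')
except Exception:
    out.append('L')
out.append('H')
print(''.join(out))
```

Execution trace: 'X' (inner except AttributeError) → 'H' (after the try/except). Output: XH

Answer: XH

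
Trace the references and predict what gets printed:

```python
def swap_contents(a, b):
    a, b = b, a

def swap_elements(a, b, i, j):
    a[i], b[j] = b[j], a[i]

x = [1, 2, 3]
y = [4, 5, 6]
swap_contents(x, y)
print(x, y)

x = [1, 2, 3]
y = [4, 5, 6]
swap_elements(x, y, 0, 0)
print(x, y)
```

Key concept: parameter rebinding vs mutation.
Step by step:
`x = [1, 2, 3]` → x = [1, 2, 3]
`y = [4, 5, 6]` → y = [4, 5, 6]
`swap_contents(x, y)` → no visible change to tracked variables
`print(x, y)` → prints [1, 2, 3] [4, 5, 6]
`x = [1, 2, 3]` → x = [1, 2, 3]
`y = [4, 5, 6]` → y = [4, 5, 6]
`swap_elements(x, y, 0, 0)` → x = [4, 2, 3]; y = [1, 5, 6]
`print(x, y)` → prints [4, 2, 3] [1, 5, 6]

Answer:
[1, 2, 3] [4, 5, 6]
[4, 2, 3] [1, 5, 6]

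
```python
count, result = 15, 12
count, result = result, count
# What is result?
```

Trace:
`count, result = 15, 12` → count = 15; result = 12
`count, result = result, count` → count = 12; result = 15
So result = 15

Answer: 15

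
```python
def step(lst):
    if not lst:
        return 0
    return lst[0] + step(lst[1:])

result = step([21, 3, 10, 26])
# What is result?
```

21 + 3 + 10 + 26 + 0 = 60

Answer: 60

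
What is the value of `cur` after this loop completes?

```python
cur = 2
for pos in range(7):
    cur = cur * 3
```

Multiply by 3, 7 times: 2 * 3^7 = 4374
`cur` takes the values: 2 → 6 → 18 → 54 → 162 → 486 → 1458 → 4374

Answer: 4374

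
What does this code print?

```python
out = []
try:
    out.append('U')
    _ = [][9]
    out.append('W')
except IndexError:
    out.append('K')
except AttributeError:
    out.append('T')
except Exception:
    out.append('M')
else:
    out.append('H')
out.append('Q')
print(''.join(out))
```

Execution trace: 'U' (try body) → 'K' (except IndexError) → 'Q' (after the try/except). Output: UKQ

Answer: UKQ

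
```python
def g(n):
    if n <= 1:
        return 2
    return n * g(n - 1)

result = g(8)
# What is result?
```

g(8) = 8 * 7 * 6 * 5 * 4 * 3 * 2 * 2 = 80640

Answer: 80640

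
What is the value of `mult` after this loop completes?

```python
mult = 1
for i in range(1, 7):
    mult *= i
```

6! = 720
`mult` takes the values: 1 → 2 → 6 → 24 → 120 → 720

Answer: 720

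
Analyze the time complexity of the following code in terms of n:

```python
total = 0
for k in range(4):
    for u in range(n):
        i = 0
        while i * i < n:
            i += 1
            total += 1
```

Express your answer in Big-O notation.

Each loop level contributes: 1 × n × √n. Multiplying the contributions gives O(n√n).

Answer: O(n√n)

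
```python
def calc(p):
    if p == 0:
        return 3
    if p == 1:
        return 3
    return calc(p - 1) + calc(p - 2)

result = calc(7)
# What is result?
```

Build up from base cases: calc(0)=3, calc(1)=3, calc(2)=6, calc(3)=9, calc(4)=15, calc(5)=24, calc(6)=39, ..., calc(7)=63

Answer: 63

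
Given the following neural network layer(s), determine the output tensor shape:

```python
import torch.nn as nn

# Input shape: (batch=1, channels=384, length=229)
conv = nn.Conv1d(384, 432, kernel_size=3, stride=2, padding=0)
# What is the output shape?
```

Input: (1, 384, 229) -> Output: (1, 432, 114)

Answer: (1, 432, 114)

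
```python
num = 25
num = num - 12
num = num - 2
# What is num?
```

Trace:
`num = 25` → num = 25
`num = num - 12` → num = 13
`num = num - 2` → num = 11
So num = 11

Answer: 11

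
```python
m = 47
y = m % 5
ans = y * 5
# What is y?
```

Trace:
`m = 47` → m = 47
`y = m % 5` → y = 2
`ans = y * 5` → ans = 10
So y = 2

Answer: 2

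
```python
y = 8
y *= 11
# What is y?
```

Trace:
`y = 8` → y = 8
`y *= 11` → y = 88
So y = 88

Answer: 88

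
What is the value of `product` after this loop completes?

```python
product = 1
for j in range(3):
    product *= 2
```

2^3 = 8
`product` takes the values: 1 → 2 → 4 → 8

Answer: 8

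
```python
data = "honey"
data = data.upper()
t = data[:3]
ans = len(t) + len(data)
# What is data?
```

Trace:
`data = "honey"` → data = 'honey'
`data = data.upper()` → data = 'HONEY'
`t = data[:3]` → t = 'HON'
`ans = len(t) + len(data)` → ans = 8
So data = 'HONEY'

Answer: 'HONEY'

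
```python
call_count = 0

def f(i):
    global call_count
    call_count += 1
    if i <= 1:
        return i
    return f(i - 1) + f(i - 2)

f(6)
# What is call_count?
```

Calls(i) = 1 + Calls(i-1) + Calls(i-2); Calls(0)=Calls(1)=1. For i=6 this gives 25.

Answer: 25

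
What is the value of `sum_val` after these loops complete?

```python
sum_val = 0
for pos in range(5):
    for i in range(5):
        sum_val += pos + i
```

Sum of all pos+i for pos,i in 5x5
`sum_val` takes the values: 0 → 1 → 3 → 6 → 10 → 11 → 13 → 16 → 20 → 25 → 27 → 30 → 34 → 39 → 45 → 48 → 52 → 57 → 63 → 70 → 74 → 79 → 85 → 92 → 100

Answer: 100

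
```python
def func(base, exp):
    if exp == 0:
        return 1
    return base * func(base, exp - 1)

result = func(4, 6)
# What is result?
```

func(4, 6) = 4 * 4 * 4 * 4 * 4 * 4 = 4096

Answer: 4096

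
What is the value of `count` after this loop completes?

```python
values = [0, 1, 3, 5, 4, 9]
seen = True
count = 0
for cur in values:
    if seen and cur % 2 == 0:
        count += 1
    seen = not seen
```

Count even values at even positions
`count` takes the values: 0 → 1 → 2

Answer: 2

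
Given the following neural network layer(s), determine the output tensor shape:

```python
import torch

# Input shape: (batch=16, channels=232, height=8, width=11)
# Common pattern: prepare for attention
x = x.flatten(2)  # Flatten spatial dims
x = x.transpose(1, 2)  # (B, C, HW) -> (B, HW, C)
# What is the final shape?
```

Input: (16, 232, 8, 11) -> after flatten(2): (16, 232, 88) -> Output: (16, 88, 232)

Answer: (16, 88, 232)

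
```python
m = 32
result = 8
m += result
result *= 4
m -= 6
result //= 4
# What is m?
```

Trace:
`m = 32` → m = 32
`result = 8` → result = 8
`m += result` → m = 40
`result *= 4` → result = 32
`m -= 6` → m = 34
`result //= 4` → result = 8
So m = 34

Answer: 34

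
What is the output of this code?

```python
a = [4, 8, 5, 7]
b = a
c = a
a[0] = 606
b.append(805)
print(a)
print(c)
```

Key concept: multiple aliases.
Step by step:
`a = [4, 8, 5, 7]` → a = [4, 8, 5, 7]
`b = a` → b = [4, 8, 5, 7] (same object as a)
`c = a` → c = [4, 8, 5, 7] (same object as a, b)
`a[0] = 606` → a = [606, 8, 5, 7] (same object as b, c); b = [606, 8, 5, 7] (same object as a, c); c = [606, 8, 5, 7] (same object as a, b)
`b.append(805)` → a = [606, 8, 5, 7, 805] (same object as b, c); b = [606, 8, 5, 7, 805] (same object as a, c); c = [606, 8, 5, 7, 805] (same object as a, b)
`print(a)` → prints [606, 8, 5, 7, 805]
`print(c)` → prints [606, 8, 5, 7, 805]

Answer:
[606, 8, 5, 7, 805]
[606, 8, 5, 7, 805]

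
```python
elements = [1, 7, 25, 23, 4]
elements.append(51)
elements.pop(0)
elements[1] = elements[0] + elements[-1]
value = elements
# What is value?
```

Trace:
`elements = [1, 7, 25, 23, 4]` → elements = [1, 7, 25, 23, 4]
`elements.append(51)` → elements = [1, 7, 25, 23, 4, 51]
`elements.pop(0)` → elements = [7, 25, 23, 4, 51]
`elements[1] = elements[0] + elements[-1]` → elements = [7, 58, 23, 4, 51]
`value = elements` → value = [7, 58, 23, 4, 51]
So value = [7, 58, 23, 4, 51]

Answer: [7, 58, 23, 4, 51]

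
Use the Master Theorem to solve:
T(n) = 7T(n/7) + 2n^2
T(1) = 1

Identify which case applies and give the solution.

a=7, b=7, f(n)=2n^2. log_7(7) = 1. Since c=2 > 1 and the regularity condition holds (7(n/7)^2 = (7/7^2)n^2 with 7/7^2 < 1), Case 3 applies: T(n) = Θ(f(n)) = O(n^2).

Answer: O(n^2) - Case 3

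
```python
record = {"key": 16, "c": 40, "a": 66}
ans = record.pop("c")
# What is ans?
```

Trace:
`record = {"key": 16, "c": 40, "a": 66}` → record = {'key': 16, 'c': 40, 'a': 66}
`ans = record.pop("c")` → record = {'key': 16, 'a': 66}; ans = 40
So ans = 40

Answer: 40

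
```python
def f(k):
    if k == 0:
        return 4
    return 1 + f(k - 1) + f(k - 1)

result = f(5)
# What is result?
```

f(k) = 1 + 2·f(k-1), f(0)=4. Closed form: (4+1)·2^5 - 1 = 159.

Answer: 159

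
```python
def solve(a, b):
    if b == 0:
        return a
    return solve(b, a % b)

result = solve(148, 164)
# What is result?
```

solve(148, 164) -> solve(164, 148) -> solve(148, 16) -> solve(16, 4) -> solve(4, 0) -> 4

Answer: 4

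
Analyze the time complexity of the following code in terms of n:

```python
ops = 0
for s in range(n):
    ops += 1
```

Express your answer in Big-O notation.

Each loop level contributes: n. Multiplying the contributions gives O(n).

Answer: O(n)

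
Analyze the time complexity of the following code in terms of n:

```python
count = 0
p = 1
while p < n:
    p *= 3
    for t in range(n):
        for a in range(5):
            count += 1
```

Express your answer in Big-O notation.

Each loop level contributes: log n × n × 1. Multiplying the contributions gives O(n log n).

Answer: O(n log n)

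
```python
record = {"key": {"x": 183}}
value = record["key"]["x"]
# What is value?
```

Trace:
`record = {"key": {"x": 183}}` → record = {'key': {'x': 183}}
`value = record["key"]["x"]` → value = 183
So value = 183

Answer: 183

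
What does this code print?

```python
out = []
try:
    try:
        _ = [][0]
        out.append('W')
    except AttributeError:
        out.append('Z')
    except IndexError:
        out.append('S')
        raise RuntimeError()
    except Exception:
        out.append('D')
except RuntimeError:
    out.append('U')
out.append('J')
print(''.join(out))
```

Execution trace: 'S' (inner except IndexError) → 'U' (outer except RuntimeError) → 'J' (after the try/except). Output: SUJ

Answer: SUJ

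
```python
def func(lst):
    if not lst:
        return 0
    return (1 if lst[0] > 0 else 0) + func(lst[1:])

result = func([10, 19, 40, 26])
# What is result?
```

Count of positive elements in [10, 19, 40, 26] = 4

Answer: 4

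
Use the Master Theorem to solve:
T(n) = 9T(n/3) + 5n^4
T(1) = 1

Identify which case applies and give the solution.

a=9, b=3, f(n)=5n^4. log_3(9) = 2. Since c=4 > 2 and the regularity condition holds (9(n/3)^4 = (9/3^4)n^4 with 9/3^4 < 1), Case 3 applies: T(n) = Θ(f(n)) = O(n^4).

Answer: O(n^4) - Case 3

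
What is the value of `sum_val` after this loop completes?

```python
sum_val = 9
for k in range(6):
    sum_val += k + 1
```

Start at 9, add 1 to 6 = 30
`sum_val` takes the values: 9 → 10 → 12 → 15 → 19 → 24 → 30

Answer: 30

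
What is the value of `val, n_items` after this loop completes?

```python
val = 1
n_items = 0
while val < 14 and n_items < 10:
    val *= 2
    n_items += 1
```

Double until >= 14 or 10 iterations
`val, n_items` takes the values: (1, 0) → (2, 0) → (2, 1) → (4, 1) → (4, 2) → (8, 2) → (8, 3) → (16, 3) → (16, 4)

Answer: 16, 4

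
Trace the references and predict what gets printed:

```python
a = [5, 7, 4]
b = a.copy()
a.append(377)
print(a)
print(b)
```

Key concept: list.copy() creates independent copy.
Step by step:
`a = [5, 7, 4]` → a = [5, 7, 4]
`b = a.copy()` → b = [5, 7, 4]
`a.append(377)` → a = [5, 7, 4, 377]
`print(a)` → prints [5, 7, 4, 377]
`print(b)` → prints [5, 7, 4]

Answer:
[5, 7, 4, 377]
[5, 7, 4]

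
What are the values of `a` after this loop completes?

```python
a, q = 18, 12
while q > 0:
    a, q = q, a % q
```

GCD of 18 and 12
`a` takes the values: 18 → 12 → 6

Answer: 6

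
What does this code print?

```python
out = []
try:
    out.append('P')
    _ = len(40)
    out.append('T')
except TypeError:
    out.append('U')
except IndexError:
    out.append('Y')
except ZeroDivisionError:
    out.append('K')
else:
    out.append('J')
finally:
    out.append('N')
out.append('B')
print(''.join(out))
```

Execution trace: 'P' (try body) → 'U' (except TypeError) → 'N' (finally) → 'B' (after the try/except). Output: PUNB

Answer: PUNB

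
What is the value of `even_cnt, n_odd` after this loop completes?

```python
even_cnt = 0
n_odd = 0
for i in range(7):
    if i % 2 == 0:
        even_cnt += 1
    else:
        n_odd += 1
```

Count evens and odds in range(7)
`even_cnt, n_odd` takes the values: (0, 0) → (1, 0) → (1, 1) → (2, 1) → (2, 2) → (3, 2) → (3, 3) → (4, 3)

Answer: 4, 3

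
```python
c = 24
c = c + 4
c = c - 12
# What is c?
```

Trace:
`c = 24` → c = 24
`c = c + 4` → c = 28
`c = c - 12` → c = 16
So c = 16

Answer: 16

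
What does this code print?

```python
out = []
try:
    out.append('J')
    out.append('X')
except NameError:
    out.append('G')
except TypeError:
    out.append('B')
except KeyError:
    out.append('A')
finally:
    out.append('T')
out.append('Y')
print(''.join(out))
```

Execution trace: 'J' (try body) → 'X' (try body, no exception) → 'T' (finally) → 'Y' (after the try/except). Output: JXTY

Answer: JXTY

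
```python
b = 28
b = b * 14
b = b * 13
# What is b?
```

Trace:
`b = 28` → b = 28
`b = b * 14` → b = 392
`b = b * 13` → b = 5096
So b = 5096

Answer: 5096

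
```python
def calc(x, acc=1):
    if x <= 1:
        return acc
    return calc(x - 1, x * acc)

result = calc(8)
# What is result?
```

Accumulator trace (n, acc): (8, 1) -> (7, 8) -> (6, 56) -> (5, 336) -> (4, 1680) -> (3, 6720) -> (2, 20160) -> (1, 40320) -> return 40320

Answer: 40320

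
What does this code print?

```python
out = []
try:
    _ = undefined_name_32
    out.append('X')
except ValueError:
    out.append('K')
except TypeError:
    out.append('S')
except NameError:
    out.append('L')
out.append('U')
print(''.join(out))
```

Execution trace: 'L' (except NameError) → 'U' (after the try/except). Output: LU

Answer: LU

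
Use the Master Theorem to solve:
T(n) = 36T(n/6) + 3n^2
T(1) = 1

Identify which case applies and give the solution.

a=36, b=6, f(n)=3n^2. log_6(36) = 2. Since c=2 = 2, Case 2 applies: T(n) = Θ(n^log_b(a) · log n) = O(n^2 log n).

Answer: O(n^2 log n) - Case 2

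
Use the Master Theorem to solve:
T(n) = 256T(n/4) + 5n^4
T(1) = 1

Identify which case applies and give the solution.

a=256, b=4, f(n)=5n^4. log_4(256) = 4. Since c=4 = 4, Case 2 applies: T(n) = Θ(n^log_b(a) · log n) = O(n^4 log n).

Answer: O(n^4 log n) - Case 2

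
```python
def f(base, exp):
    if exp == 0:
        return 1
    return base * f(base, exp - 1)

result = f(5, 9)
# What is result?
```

f(5, 9) = 5 * 5 * 5 * 5 * 5 * 5 * 5 * 5 * 5 = 1953125

Answer: 1953125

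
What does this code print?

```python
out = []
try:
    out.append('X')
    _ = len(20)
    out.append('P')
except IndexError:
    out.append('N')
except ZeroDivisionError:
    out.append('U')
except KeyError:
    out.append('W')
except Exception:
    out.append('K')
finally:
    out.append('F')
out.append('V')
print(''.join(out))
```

Execution trace: 'X' (try body) → 'K' (except Exception) → 'F' (finally) → 'V' (after the try/except). Output: XKFV

Answer: XKFV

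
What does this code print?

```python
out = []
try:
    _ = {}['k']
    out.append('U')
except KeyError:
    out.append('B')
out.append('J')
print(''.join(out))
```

Execution trace: 'B' (except KeyError) → 'J' (after the try/except). Output: BJ

Answer: BJ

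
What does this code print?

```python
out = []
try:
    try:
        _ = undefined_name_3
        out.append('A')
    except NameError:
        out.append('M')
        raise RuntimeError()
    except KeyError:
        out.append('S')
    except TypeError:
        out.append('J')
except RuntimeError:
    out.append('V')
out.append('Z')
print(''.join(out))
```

Execution trace: 'M' (inner except NameError) → 'V' (outer except RuntimeError) → 'Z' (after the try/except). Output: MVZ

Answer: MVZ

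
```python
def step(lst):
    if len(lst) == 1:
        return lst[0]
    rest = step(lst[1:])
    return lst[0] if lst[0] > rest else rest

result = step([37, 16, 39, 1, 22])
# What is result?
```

Recursive max over [37, 16, 39, 1, 22] = 39

Answer: 39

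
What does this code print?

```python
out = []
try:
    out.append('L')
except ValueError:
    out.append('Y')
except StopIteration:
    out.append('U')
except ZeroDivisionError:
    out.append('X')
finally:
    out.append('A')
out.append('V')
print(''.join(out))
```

Execution trace: 'L' (try body, no exception) → 'A' (finally) → 'V' (after the try/except). Output: LAV

Answer: LAV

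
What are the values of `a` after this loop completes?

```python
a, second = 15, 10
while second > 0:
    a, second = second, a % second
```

GCD of 15 and 10
`a` takes the values: 15 → 10 → 5

Answer: 5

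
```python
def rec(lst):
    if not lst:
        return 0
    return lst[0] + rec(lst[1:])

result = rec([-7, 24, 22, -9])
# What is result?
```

(-7) + 24 + 22 + (-9) + 0 = 30

Answer: 30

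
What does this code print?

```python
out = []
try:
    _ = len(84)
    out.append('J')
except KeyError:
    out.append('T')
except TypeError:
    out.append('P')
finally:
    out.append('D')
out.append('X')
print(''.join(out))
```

Execution trace: 'P' (except TypeError) → 'D' (finally) → 'X' (after the try/except). Output: PDX

Answer: PDX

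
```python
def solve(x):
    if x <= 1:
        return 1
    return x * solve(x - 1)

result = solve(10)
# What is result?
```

solve(10) = 10 * 9 * 8 * 7 * 6 * 5 * 4 * 3 * 2 * 1 = 3628800

Answer: 3628800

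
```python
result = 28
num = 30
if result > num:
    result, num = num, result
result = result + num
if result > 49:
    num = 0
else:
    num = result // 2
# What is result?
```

Trace:
`result = 28` → result = 28
`num = 30` → num = 30
`if result > num: ...` → result > num is False → no variable changes
`result = result + num` → result = 58
`if result > 49: ...` → result > 49 is True → num = 0
So result = 58

Answer: 58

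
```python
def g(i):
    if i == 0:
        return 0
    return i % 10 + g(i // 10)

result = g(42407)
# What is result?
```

Sum of digits of 42407: 7 + 0 + 4 + 2 + 4 = 17

Answer: 17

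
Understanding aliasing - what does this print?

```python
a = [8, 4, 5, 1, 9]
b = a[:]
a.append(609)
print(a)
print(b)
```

Key concept: slice [:] creates copy.
Step by step:
`a = [8, 4, 5, 1, 9]` → a = [8, 4, 5, 1, 9]
`b = a[:]` → b = [8, 4, 5, 1, 9]
`a.append(609)` → a = [8, 4, 5, 1, 9, 609]
`print(a)` → prints [8, 4, 5, 1, 9, 609]
`print(b)` → prints [8, 4, 5, 1, 9]

Answer:
[8, 4, 5, 1, 9, 609]
[8, 4, 5, 1, 9]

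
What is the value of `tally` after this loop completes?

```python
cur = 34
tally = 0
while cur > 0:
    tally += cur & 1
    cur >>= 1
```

Count set bits in 34 (binary: 0b100010)
`tally` takes the values: 0 → 1 → 2

Answer: 2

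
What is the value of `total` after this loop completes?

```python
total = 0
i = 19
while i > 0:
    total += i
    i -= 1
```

Sum 19 down to 1
`total` takes the values: 0 → 19 → 37 → 54 → 70 → 85 → 99 → 112 → 124 → 135 → 145 → 154 → 162 → 169 → 175 → 180 → 184 → 187 → 189 → 190

Answer: 190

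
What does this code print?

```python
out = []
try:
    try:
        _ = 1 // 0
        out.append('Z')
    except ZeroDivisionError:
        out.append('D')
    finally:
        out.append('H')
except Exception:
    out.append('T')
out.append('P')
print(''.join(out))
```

Execution trace: 'D' (inner except ZeroDivisionError) → 'H' (inner finally) → 'P' (after the try/except). Output: DHP

Answer: DHP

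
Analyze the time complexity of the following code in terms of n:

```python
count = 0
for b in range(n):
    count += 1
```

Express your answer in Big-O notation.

Each loop level contributes: n. Multiplying the contributions gives O(n).

Answer: O(n)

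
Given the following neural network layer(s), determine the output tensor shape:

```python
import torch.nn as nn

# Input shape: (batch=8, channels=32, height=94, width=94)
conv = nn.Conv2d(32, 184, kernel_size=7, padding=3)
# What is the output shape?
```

Input: (8, 32, 94, 94) -> Output: (8, 184, 94, 94)

Answer: (8, 184, 94, 94)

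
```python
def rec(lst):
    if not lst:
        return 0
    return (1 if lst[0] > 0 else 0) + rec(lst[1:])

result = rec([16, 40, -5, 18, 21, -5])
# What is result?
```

Count of positive elements in [16, 40, -5, 18, 21, -5] = 4

Answer: 4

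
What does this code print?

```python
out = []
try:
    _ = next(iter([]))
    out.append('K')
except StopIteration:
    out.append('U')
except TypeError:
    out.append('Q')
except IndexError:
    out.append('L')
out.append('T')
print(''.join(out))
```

Execution trace: 'U' (except StopIteration) → 'T' (after the try/except). Output: UT

Answer: UT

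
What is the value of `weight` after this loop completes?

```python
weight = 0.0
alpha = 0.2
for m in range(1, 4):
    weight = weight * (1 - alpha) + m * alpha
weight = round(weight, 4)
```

Moving average with lr=0.2
`weight` takes the values: 0.0 → 0.2 → 0.56 → 1.048

Answer: 1.048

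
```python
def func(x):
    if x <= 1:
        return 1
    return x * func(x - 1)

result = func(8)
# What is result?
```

func(8) = 8 * 7 * 6 * 5 * 4 * 3 * 2 * 1 = 40320

Answer: 40320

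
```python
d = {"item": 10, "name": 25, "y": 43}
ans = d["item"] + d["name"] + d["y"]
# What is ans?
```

Trace:
`d = {"item": 10, "name": 25, "y": 43}` → d = {'item': 10, 'name': 25, 'y': 43}
`ans = d["item"] + d["name"] + d["y"]` → ans = 78
So ans = 78

Answer: 78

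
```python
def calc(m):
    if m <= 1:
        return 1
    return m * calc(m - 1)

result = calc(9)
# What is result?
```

calc(9) = 9 * 8 * 7 * 6 * 5 * 4 * 3 * 2 * 1 = 362880

Answer: 362880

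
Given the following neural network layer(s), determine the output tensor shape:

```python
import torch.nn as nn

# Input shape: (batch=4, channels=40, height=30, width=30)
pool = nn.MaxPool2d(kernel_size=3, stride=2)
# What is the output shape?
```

Input: (4, 40, 30, 30) -> Output: (4, 40, 14, 14)

Answer: (4, 40, 14, 14)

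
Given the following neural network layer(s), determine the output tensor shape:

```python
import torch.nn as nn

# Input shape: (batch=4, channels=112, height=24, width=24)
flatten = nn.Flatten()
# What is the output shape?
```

Input: (4, 112, 24, 24) -> Output: (4, 64512)

Answer: (4, 64512)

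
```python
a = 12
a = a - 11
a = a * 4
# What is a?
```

Trace:
`a = 12` → a = 12
`a = a - 11` → a = 1
`a = a * 4` → a = 4
So a = 4

Answer: 4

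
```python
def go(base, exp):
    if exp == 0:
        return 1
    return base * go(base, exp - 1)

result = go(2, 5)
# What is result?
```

go(2, 5) = 2 * 2 * 2 * 2 * 2 = 32

Answer: 32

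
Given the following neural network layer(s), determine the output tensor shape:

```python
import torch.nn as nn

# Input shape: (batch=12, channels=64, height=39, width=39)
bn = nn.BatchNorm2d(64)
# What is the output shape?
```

Input: (12, 64, 39, 39) -> Output: (12, 64, 39, 39)

Answer: (12, 64, 39, 39)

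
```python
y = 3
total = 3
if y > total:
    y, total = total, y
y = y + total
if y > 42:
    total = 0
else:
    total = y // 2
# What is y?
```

Trace:
`y = 3` → y = 3
`total = 3` → total = 3
`if y > total: ...` → y > total is False → no variable changes
`y = y + total` → y = 6
`if y > 42: ...` → y > 42 is False, take else branch → no variable changes
So y = 6

Answer: 6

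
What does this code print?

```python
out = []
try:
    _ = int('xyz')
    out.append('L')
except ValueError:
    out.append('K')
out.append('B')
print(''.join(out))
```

Execution trace: 'K' (except ValueError) → 'B' (after the try/except). Output: KB

Answer: KB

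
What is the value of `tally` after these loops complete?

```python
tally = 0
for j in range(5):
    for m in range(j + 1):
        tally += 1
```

Triangle: 1 + 2 + ... + 5
`tally` takes the values: 0 → 1 → 2 → 3 → 4 → 5 → 6 → 7 → 8 → 9 → 10 → 11 → 12 → 13 → 14 → 15

Answer: 15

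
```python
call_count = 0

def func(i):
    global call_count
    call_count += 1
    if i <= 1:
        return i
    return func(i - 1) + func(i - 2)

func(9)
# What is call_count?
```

Calls(i) = 1 + Calls(i-1) + Calls(i-2); Calls(0)=Calls(1)=1. For i=9 this gives 109.

Answer: 109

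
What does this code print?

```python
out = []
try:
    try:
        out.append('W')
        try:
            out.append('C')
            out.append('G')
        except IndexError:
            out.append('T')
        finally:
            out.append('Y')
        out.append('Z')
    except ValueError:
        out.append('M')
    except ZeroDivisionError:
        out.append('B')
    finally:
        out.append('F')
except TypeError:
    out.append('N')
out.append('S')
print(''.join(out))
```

Execution trace: 'W' (try body) → 'C' (inner try body) → 'G' (inner try body, no exception) → 'Y' (inner finally) → 'Z' (try body, no exception) → 'F' (finally) → 'S' (after the try/except). Output: WCGYZFS

Answer: WCGYZFS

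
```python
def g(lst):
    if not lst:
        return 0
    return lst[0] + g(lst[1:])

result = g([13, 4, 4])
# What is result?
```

13 + 4 + 4 + 0 = 21

Answer: 21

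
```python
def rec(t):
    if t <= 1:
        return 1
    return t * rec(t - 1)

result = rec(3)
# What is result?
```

rec(3) = 3 * 2 * 1 = 6

Answer: 6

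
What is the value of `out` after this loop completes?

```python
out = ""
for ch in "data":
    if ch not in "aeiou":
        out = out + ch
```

Remove vowels from 'data'
`out` takes the values: "" → "d" → "dt"

Answer: "dt"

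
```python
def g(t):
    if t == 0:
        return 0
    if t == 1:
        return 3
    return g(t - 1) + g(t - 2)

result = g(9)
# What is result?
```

Build up from base cases: g(0)=0, g(1)=3, g(2)=3, g(3)=6, g(4)=9, g(5)=15, g(6)=24, ..., g(9)=102

Answer: 102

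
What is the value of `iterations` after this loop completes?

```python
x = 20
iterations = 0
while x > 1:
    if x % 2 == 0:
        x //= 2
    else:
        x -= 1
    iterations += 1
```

Steps to reduce 20 to 1
`iterations` takes the values: 0 → 1 → 2 → 3 → 4 → 5

Answer: 5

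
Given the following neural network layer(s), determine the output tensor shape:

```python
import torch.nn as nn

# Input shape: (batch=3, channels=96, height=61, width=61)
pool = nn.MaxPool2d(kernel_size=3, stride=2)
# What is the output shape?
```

Input: (3, 96, 61, 61) -> Output: (3, 96, 30, 30)

Answer: (3, 96, 30, 30)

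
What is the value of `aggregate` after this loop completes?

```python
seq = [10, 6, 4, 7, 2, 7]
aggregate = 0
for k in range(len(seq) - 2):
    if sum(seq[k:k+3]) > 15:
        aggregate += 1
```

Count windows with sum > 15
`aggregate` takes the values: 0 → 1 → 2 → 3

Answer: 3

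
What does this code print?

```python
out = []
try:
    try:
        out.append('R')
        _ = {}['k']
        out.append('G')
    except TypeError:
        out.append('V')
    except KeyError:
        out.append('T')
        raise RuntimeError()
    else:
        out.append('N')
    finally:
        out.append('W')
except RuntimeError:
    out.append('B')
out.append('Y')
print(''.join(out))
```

Execution trace: 'R' (try body) → 'T' (except KeyError) → 'W' (finally) → 'B' (outer except RuntimeError) → 'Y' (after the try/except). Output: RTWBY

Answer: RTWBY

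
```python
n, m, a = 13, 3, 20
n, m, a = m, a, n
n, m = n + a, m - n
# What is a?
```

Trace:
`n, m, a = 13, 3, 20` → n = 13; m = 3; a = 20
`n, m, a = m, a, n` → n = 3; m = 20; a = 13
`n, m = n + a, m - n` → n = 16; m = 17
So a = 13

Answer: 13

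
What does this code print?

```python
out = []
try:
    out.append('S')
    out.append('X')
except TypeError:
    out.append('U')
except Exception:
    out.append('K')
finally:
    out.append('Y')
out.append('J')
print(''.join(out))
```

Execution trace: 'S' (try body) → 'X' (try body, no exception) → 'Y' (finally) → 'J' (after the try/except). Output: SXYJ

Answer: SXYJ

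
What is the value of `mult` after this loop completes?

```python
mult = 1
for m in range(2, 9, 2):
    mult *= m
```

Product of even numbers 2 to 8
`mult` takes the values: 1 → 2 → 8 → 48 → 384

Answer: 384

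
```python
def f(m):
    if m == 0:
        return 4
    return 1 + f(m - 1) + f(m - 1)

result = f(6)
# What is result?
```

f(m) = 1 + 2·f(m-1), f(0)=4. Closed form: (4+1)·2^6 - 1 = 319.

Answer: 319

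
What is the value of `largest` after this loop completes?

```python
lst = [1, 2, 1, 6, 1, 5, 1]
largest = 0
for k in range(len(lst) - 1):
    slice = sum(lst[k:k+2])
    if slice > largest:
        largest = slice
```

Max sum of 2-element window in [1, 2, 1, 6, 1, 5, 1]
`largest` takes the values: 0 → 3 → 7

Answer: 7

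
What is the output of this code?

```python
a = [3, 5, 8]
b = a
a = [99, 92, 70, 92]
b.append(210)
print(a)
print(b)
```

Key concept: rebinding vs mutation: a is rebound to a new list, b still points at the original.
Step by step:
`a = [3, 5, 8]` → a = [3, 5, 8]
`b = a` → b = [3, 5, 8] (same object as a)
`a = [99, 92, 70, 92]` → a = [99, 92, 70, 92]
`b.append(210)` → b = [3, 5, 8, 210]
`print(a)` → prints [99, 92, 70, 92]
`print(b)` → prints [3, 5, 8, 210]

Answer:
[99, 92, 70, 92]
[3, 5, 8, 210]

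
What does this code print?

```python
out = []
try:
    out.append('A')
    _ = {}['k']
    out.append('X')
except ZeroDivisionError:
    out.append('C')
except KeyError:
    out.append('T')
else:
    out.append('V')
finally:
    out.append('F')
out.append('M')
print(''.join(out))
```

Execution trace: 'A' (try body) → 'T' (except KeyError) → 'F' (finally) → 'M' (after the try/except). Output: ATFM

Answer: ATFM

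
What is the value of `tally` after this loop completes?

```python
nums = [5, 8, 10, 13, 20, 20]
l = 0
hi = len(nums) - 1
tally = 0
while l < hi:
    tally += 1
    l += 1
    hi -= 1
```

Iterations until pointers meet (list length 6)
`tally` takes the values: 0 → 1 → 2 → 3

Answer: 3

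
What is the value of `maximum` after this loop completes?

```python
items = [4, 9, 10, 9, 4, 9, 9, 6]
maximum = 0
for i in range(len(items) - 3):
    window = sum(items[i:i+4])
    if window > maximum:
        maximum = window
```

Max sum of 4-element window in [4, 9, 10, 9, 4, 9, 9, 6]
`maximum` takes the values: 0 → 32

Answer: 32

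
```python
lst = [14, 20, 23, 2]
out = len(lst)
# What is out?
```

Trace:
`lst = [14, 20, 23, 2]` → lst = [14, 20, 23, 2]
`out = len(lst)` → out = 4
So out = 4

Answer: 4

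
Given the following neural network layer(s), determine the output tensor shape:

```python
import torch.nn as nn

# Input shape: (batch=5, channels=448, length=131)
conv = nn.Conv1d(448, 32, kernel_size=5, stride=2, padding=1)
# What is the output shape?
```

Input: (5, 448, 131) -> Output: (5, 32, 65)

Answer: (5, 32, 65)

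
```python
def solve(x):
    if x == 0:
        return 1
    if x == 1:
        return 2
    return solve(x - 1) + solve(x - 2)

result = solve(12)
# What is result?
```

Build up from base cases: solve(0)=1, solve(1)=2, solve(2)=3, solve(3)=5, solve(4)=8, solve(5)=13, solve(6)=21, ..., solve(12)=377

Answer: 377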